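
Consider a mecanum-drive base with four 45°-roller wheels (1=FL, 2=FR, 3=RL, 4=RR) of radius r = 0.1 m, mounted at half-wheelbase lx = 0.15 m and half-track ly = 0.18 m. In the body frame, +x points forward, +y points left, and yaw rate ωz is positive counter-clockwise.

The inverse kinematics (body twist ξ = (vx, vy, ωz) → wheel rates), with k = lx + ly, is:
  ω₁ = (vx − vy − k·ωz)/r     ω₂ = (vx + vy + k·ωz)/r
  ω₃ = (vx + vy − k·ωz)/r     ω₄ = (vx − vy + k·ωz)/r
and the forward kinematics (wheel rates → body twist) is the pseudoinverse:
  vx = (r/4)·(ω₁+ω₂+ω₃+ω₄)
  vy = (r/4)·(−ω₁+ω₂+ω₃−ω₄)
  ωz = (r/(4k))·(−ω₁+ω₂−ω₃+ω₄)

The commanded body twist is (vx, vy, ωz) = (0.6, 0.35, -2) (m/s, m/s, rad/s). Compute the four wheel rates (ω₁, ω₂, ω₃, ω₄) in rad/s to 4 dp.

(9.1000, 2.9000, 16.1000, -4.1000)

k = lx + ly = 0.15 + 0.18 = 0.3300;  k·ωz = 0.3300·-2 = -0.6600
ω₁ (FL) = (vx − vy − k·ωz)/r = 0.9100/0.1 = 9.1000
ω₂ (FR) = (vx + vy + k·ωz)/r = 0.2900/0.1 = 2.9000
ω₃ (RL) = (vx + vy − k·ωz)/r = 1.6100/0.1 = 16.1000
ω₄ (RR) = (vx − vy + k·ωz)/r = -0.4100/0.1 = -4.1000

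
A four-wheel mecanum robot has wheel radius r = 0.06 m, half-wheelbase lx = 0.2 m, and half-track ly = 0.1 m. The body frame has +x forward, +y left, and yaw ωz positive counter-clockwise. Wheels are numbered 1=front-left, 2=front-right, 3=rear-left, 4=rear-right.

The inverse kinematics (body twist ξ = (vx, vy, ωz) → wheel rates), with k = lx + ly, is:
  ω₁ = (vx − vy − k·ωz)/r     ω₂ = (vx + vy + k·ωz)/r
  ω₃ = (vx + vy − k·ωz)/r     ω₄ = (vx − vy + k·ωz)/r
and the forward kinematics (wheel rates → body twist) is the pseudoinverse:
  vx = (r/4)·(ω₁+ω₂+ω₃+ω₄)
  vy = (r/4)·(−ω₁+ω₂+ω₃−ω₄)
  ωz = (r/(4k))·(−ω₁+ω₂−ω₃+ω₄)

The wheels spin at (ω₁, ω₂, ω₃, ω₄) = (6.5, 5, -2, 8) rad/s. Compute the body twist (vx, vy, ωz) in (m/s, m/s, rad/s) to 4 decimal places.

(0.2625, -0.1725, 0.4250)

k = lx + ly = 0.2 + 0.1 = 0.3000
ω₁+ω₂+ω₃+ω₄ = 17.5000  →  vx = (0.06/4)·17.5000 = 0.2625
−ω₁+ω₂+ω₃−ω₄ = -11.5000  →  vy = (0.06/4)·-11.5000 = -0.1725
−ω₁+ω₂−ω₃+ω₄ = 8.5000  →  ωz = (0.06/1.2000)·8.5000 = 0.4250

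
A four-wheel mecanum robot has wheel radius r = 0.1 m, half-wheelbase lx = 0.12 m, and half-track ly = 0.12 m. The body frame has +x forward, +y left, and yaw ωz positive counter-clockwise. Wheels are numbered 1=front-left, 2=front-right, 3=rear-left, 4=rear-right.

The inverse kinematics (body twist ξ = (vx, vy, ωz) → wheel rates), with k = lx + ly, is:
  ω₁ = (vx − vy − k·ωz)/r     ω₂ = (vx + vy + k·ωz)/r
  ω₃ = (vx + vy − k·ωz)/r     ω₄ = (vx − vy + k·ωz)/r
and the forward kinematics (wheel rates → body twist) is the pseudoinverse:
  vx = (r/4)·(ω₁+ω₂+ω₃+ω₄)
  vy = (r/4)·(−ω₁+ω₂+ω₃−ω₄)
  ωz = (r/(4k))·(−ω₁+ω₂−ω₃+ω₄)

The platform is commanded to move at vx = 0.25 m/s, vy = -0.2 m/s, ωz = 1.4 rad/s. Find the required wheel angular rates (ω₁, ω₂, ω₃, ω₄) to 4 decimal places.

k = lx + ly = 0.12 + 0.12 = 0.2400;  k·ωz = 0.2400·1.4 = 0.3360
ω₁ (FL) = (vx − vy − k·ωz)/r = 0.1140/0.1 = 1.1400
ω₂ (FR) = (vx + vy + k·ωz)/r = 0.3860/0.1 = 3.8600
ω₃ (RL) = (vx + vy − k·ωz)/r = -0.2860/0.1 = -2.8600
ω₄ (RR) = (vx − vy + k·ωz)/r = 0.7860/0.1 = 7.8600

(1.1400, 3.8600, -2.8600, 7.8600)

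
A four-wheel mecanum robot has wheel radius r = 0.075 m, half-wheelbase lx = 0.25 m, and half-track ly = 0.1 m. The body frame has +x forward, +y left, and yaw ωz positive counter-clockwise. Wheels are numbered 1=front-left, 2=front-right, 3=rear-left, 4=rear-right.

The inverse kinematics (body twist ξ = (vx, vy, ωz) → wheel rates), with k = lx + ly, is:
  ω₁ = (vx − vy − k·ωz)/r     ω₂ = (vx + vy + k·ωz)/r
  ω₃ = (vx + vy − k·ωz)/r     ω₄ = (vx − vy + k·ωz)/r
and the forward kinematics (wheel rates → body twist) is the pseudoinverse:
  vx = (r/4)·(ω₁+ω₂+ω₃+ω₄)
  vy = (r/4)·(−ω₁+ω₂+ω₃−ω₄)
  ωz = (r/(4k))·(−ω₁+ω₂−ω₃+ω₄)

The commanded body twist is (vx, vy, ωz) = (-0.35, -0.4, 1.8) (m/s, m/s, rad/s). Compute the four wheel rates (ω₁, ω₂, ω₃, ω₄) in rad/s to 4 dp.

(-7.7333, -1.6000, -18.4000, 9.0667)

k = lx + ly = 0.25 + 0.1 = 0.3500;  k·ωz = 0.3500·1.8 = 0.6300
ω₁ (FL) = (vx − vy − k·ωz)/r = -0.5800/0.075 = -7.7333
ω₂ (FR) = (vx + vy + k·ωz)/r = -0.1200/0.075 = -1.6000
ω₃ (RL) = (vx + vy − k·ωz)/r = -1.3800/0.075 = -18.4000
ω₄ (RR) = (vx − vy + k·ωz)/r = 0.6800/0.075 = 9.0667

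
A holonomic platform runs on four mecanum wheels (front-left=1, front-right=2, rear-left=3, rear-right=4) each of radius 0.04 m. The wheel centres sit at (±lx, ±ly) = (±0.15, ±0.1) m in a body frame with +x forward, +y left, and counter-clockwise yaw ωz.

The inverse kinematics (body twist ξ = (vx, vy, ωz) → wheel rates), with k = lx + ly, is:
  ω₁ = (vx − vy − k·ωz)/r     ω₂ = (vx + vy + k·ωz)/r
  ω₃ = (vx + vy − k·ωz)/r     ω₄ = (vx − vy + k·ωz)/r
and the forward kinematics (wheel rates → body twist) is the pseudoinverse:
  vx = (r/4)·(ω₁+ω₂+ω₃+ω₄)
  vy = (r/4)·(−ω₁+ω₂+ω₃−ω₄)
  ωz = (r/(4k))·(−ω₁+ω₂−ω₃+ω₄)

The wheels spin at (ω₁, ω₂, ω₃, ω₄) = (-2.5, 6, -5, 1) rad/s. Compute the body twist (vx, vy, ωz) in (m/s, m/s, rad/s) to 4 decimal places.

(-0.0050, 0.0250, 0.5800)

k = lx + ly = 0.15 + 0.1 = 0.2500
ω₁+ω₂+ω₃+ω₄ = -0.5000  →  vx = (0.04/4)·-0.5000 = -0.0050
−ω₁+ω₂+ω₃−ω₄ = 2.5000  →  vy = (0.04/4)·2.5000 = 0.0250
−ω₁+ω₂−ω₃+ω₄ = 14.5000  →  ωz = (0.04/1.0000)·14.5000 = 0.5800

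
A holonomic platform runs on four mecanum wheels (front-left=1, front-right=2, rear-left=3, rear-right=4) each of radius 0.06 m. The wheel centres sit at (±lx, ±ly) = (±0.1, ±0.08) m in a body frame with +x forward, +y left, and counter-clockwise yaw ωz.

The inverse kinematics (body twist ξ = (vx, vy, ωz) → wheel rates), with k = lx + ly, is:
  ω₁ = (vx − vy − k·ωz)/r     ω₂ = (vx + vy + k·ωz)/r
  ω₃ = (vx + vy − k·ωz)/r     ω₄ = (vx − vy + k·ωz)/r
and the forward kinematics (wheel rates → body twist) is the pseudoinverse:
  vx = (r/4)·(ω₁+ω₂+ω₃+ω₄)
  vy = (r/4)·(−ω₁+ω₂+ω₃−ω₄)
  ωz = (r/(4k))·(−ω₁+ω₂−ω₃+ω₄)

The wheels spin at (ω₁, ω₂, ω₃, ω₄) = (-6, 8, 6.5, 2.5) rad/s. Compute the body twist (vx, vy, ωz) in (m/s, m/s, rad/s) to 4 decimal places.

k = lx + ly = 0.1 + 0.08 = 0.1800
ω₁+ω₂+ω₃+ω₄ = 11.0000  →  vx = (0.06/4)·11.0000 = 0.1650
−ω₁+ω₂+ω₃−ω₄ = 18.0000  →  vy = (0.06/4)·18.0000 = 0.2700
−ω₁+ω₂−ω₃+ω₄ = 10.0000  →  ωz = (0.06/0.7200)·10.0000 = 0.8333

(0.1650, 0.2700, 0.8333)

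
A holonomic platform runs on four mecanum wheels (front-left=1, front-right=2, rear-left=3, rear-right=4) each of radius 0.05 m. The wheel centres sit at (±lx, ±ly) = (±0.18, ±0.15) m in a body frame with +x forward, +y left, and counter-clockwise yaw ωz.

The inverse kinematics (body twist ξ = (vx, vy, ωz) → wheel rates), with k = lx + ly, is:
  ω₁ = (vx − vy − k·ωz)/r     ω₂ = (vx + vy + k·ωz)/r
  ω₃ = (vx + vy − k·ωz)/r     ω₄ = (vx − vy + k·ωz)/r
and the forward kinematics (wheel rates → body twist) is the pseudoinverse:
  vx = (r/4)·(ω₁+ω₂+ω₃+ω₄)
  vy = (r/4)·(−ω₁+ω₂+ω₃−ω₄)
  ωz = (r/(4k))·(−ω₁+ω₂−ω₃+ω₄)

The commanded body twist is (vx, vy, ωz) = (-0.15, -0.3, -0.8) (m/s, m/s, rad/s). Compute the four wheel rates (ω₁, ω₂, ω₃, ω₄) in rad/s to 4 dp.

k = lx + ly = 0.18 + 0.15 = 0.3300;  k·ωz = 0.3300·-0.8 = -0.2640
ω₁ (FL) = (vx − vy − k·ωz)/r = 0.4140/0.05 = 8.2800
ω₂ (FR) = (vx + vy + k·ωz)/r = -0.7140/0.05 = -14.2800
ω₃ (RL) = (vx + vy − k·ωz)/r = -0.1860/0.05 = -3.7200
ω₄ (RR) = (vx − vy + k·ωz)/r = -0.1140/0.05 = -2.2800

(8.2800, -14.2800, -3.7200, -2.2800)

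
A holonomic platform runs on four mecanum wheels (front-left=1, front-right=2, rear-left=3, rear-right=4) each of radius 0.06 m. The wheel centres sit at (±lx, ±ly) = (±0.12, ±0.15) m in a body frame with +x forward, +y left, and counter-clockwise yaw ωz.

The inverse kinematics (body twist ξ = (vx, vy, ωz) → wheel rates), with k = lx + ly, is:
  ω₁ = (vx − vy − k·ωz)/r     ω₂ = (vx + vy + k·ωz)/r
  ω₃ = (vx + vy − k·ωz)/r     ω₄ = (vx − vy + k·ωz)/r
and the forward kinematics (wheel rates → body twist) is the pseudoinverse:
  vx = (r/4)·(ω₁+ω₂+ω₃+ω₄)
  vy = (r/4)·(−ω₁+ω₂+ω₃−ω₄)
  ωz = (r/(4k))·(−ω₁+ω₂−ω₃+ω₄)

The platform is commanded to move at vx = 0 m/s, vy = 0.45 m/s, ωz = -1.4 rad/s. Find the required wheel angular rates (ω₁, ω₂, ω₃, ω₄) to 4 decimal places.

(-1.2000, 1.2000, 13.8000, -13.8000)

k = lx + ly = 0.12 + 0.15 = 0.2700;  k·ωz = 0.2700·-1.4 = -0.3780
ω₁ (FL) = (vx − vy − k·ωz)/r = -0.0720/0.06 = -1.2000
ω₂ (FR) = (vx + vy + k·ωz)/r = 0.0720/0.06 = 1.2000
ω₃ (RL) = (vx + vy − k·ωz)/r = 0.8280/0.06 = 13.8000
ω₄ (RR) = (vx − vy + k·ωz)/r = -0.8280/0.06 = -13.8000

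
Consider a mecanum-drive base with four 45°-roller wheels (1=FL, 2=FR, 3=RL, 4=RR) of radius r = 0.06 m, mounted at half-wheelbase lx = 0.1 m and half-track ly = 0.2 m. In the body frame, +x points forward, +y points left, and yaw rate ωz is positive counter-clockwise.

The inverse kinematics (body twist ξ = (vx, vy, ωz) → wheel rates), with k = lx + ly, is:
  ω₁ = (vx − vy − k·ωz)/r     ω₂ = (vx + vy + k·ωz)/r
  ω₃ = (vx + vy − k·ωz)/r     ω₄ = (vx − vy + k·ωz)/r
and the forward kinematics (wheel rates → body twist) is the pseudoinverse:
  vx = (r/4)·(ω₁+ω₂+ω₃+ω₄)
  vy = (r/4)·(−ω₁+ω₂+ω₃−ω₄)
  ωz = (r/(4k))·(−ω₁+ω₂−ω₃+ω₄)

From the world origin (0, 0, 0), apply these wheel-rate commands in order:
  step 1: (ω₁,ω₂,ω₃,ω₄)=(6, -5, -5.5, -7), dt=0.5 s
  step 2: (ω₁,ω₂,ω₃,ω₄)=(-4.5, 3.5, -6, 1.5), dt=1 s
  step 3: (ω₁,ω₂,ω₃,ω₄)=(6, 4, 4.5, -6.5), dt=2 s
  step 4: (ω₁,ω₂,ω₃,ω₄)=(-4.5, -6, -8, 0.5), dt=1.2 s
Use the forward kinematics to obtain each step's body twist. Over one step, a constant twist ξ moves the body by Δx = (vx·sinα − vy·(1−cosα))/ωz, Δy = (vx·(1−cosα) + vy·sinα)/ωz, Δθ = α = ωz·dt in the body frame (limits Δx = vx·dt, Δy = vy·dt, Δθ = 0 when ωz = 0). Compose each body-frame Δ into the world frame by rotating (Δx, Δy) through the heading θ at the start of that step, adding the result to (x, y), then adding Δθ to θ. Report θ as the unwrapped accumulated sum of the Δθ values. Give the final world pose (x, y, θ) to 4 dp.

(-0.2755, 0.1941, -0.4175)

step 1: ξ=(vx,vy,ωz)=(-0.1725, -0.1425, -0.6250), dt=0.5 → body Δ=(-0.0959, -0.0567, -0.3125) → world pose (-0.0959, -0.0567, -0.3125)
step 2: ξ=(vx,vy,ωz)=(-0.0825, 0.0075, 0.7750), dt=1.0 → body Δ=(-0.0772, -0.0236, 0.7750) → world pose (-0.1767, -0.0555, 0.4625)
step 3: ξ=(vx,vy,ωz)=(0.1200, 0.1350, -0.6500), dt=2.0 → body Δ=(0.3300, 0.0649, -1.3000) → world pose (0.0897, 0.1499, -0.8375)
step 4: ξ=(vx,vy,ωz)=(-0.2700, -0.1500, 0.3500), dt=1.2 → body Δ=(-0.2773, -0.2418, 0.4200) → world pose (-0.2755, 0.1941, -0.4175)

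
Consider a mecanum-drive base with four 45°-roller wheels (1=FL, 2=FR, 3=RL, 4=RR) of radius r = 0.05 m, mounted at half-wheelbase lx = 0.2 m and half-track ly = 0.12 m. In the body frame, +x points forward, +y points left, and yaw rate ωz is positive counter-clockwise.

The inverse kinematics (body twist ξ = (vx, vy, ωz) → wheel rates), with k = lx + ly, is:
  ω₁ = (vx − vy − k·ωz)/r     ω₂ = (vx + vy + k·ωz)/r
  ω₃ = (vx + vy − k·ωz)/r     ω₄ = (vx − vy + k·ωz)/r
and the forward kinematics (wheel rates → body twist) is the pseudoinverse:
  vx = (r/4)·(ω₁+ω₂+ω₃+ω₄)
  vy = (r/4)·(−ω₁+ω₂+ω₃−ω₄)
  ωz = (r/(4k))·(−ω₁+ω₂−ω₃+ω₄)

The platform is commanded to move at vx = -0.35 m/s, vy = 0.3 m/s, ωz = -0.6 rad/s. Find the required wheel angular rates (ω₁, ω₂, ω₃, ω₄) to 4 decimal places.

k = lx + ly = 0.2 + 0.12 = 0.3200;  k·ωz = 0.3200·-0.6 = -0.1920
ω₁ (FL) = (vx − vy − k·ωz)/r = -0.4580/0.05 = -9.1600
ω₂ (FR) = (vx + vy + k·ωz)/r = -0.2420/0.05 = -4.8400
ω₃ (RL) = (vx + vy − k·ωz)/r = 0.1420/0.05 = 2.8400
ω₄ (RR) = (vx − vy + k·ωz)/r = -0.8420/0.05 = -16.8400

(-9.1600, -4.8400, 2.8400, -16.8400)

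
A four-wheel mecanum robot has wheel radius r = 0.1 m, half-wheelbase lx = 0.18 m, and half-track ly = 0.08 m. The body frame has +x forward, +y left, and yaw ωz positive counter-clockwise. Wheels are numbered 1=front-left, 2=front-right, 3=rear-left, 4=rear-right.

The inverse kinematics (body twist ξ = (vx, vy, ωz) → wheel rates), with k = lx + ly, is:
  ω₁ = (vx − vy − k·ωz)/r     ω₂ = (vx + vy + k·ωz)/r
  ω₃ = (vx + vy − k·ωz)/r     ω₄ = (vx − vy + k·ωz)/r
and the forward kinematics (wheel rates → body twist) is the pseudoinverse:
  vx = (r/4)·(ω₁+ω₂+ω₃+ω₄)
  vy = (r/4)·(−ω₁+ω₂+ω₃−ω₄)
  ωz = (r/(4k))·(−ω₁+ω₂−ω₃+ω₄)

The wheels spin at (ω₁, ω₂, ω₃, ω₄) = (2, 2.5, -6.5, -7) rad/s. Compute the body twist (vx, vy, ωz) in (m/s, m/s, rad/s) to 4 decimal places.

k = lx + ly = 0.18 + 0.08 = 0.2600
ω₁+ω₂+ω₃+ω₄ = -9.0000  →  vx = (0.1/4)·-9.0000 = -0.2250
−ω₁+ω₂+ω₃−ω₄ = 1.0000  →  vy = (0.1/4)·1.0000 = 0.0250
−ω₁+ω₂−ω₃+ω₄ = 0.0000  →  ωz = (0.1/1.0400)·0.0000 = 0.0000

(-0.2250, 0.0250, 0.0000)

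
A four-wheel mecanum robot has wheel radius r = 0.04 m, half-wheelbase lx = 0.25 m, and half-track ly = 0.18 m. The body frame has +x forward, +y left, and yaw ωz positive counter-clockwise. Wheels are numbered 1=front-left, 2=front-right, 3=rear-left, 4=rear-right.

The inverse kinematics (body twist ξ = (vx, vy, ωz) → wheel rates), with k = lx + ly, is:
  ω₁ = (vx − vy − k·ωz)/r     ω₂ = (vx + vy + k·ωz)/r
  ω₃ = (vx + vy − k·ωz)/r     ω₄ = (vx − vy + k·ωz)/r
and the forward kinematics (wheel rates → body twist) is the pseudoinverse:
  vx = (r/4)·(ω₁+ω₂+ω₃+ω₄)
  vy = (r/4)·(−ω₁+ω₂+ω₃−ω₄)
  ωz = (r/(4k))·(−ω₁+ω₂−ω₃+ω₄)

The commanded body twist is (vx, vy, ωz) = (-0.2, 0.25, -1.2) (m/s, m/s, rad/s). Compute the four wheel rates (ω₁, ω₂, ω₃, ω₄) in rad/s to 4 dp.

(1.6500, -11.6500, 14.1500, -24.1500)

k = lx + ly = 0.25 + 0.18 = 0.4300;  k·ωz = 0.4300·-1.2 = -0.5160
ω₁ (FL) = (vx − vy − k·ωz)/r = 0.0660/0.04 = 1.6500
ω₂ (FR) = (vx + vy + k·ωz)/r = -0.4660/0.04 = -11.6500
ω₃ (RL) = (vx + vy − k·ωz)/r = 0.5660/0.04 = 14.1500
ω₄ (RR) = (vx − vy + k·ωz)/r = -0.9660/0.04 = -24.1500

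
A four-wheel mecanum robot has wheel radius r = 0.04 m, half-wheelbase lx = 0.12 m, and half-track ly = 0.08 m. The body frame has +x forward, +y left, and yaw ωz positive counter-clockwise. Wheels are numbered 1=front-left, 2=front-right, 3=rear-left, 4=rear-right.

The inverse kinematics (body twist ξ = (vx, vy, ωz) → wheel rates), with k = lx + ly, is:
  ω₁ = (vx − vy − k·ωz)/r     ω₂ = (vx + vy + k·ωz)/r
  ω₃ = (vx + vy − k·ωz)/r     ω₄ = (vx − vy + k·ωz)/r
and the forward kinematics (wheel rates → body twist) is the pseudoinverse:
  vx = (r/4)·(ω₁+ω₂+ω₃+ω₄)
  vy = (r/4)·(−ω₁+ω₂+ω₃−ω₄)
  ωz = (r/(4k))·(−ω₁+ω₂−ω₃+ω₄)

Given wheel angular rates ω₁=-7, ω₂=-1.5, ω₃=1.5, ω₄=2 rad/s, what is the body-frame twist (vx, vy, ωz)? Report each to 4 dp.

(-0.0500, 0.0500, 0.3000)

k = lx + ly = 0.12 + 0.08 = 0.2000
ω₁+ω₂+ω₃+ω₄ = -5.0000  →  vx = (0.04/4)·-5.0000 = -0.0500
−ω₁+ω₂+ω₃−ω₄ = 5.0000  →  vy = (0.04/4)·5.0000 = 0.0500
−ω₁+ω₂−ω₃+ω₄ = 6.0000  →  ωz = (0.04/0.8000)·6.0000 = 0.3000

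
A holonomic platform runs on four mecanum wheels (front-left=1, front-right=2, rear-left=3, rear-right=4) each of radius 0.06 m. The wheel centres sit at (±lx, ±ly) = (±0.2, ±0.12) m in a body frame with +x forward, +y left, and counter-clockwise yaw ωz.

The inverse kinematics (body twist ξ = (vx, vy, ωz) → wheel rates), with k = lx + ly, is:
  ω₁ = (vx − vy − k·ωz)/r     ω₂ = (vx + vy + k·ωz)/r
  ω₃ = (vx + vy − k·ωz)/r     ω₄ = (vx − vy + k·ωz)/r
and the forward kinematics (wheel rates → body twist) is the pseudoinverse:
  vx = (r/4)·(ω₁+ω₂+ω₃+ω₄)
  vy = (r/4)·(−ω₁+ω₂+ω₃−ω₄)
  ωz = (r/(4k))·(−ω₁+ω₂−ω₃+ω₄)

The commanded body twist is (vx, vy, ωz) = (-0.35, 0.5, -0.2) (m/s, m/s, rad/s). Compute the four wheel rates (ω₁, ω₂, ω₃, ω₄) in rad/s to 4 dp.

k = lx + ly = 0.2 + 0.12 = 0.3200;  k·ωz = 0.3200·-0.2 = -0.0640
ω₁ (FL) = (vx − vy − k·ωz)/r = -0.7860/0.06 = -13.1000
ω₂ (FR) = (vx + vy + k·ωz)/r = 0.0860/0.06 = 1.4333
ω₃ (RL) = (vx + vy − k·ωz)/r = 0.2140/0.06 = 3.5667
ω₄ (RR) = (vx − vy + k·ωz)/r = -0.9140/0.06 = -15.2333

(-13.1000, 1.4333, 3.5667, -15.2333)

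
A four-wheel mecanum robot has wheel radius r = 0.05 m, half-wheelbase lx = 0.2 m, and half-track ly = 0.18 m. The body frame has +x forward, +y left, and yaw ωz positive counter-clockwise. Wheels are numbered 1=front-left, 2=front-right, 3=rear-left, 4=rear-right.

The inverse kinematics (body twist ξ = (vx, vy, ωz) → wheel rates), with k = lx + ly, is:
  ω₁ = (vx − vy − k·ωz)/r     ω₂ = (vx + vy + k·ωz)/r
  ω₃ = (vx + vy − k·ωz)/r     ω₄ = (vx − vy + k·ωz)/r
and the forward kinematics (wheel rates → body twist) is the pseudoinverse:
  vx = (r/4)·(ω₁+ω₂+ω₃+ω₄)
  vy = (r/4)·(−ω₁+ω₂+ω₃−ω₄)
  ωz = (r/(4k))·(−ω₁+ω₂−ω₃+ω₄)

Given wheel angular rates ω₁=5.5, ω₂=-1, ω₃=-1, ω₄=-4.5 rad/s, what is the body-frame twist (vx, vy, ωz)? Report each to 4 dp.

(-0.0125, -0.0375, -0.3289)

k = lx + ly = 0.2 + 0.18 = 0.3800
ω₁+ω₂+ω₃+ω₄ = -1.0000  →  vx = (0.05/4)·-1.0000 = -0.0125
−ω₁+ω₂+ω₃−ω₄ = -3.0000  →  vy = (0.05/4)·-3.0000 = -0.0375
−ω₁+ω₂−ω₃+ω₄ = -10.0000  →  ωz = (0.05/1.5200)·-10.0000 = -0.3289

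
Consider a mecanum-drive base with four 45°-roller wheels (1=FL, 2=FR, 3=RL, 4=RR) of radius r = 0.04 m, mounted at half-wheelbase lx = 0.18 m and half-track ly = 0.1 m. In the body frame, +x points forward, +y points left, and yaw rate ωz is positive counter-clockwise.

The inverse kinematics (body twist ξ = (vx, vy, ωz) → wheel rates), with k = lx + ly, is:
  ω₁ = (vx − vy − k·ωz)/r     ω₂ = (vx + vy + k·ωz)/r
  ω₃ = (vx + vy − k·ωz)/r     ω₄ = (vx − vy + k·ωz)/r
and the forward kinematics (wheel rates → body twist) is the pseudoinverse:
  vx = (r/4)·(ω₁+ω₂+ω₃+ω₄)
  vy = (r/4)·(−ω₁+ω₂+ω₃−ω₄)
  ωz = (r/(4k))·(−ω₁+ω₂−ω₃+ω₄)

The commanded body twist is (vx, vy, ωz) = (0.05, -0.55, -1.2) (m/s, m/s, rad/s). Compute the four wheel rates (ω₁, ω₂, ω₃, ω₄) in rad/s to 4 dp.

k = lx + ly = 0.18 + 0.1 = 0.2800;  k·ωz = 0.2800·-1.2 = -0.3360
ω₁ (FL) = (vx − vy − k·ωz)/r = 0.9360/0.04 = 23.4000
ω₂ (FR) = (vx + vy + k·ωz)/r = -0.8360/0.04 = -20.9000
ω₃ (RL) = (vx + vy − k·ωz)/r = -0.1640/0.04 = -4.1000
ω₄ (RR) = (vx − vy + k·ωz)/r = 0.2640/0.04 = 6.6000

(23.4000, -20.9000, -4.1000, 6.6000)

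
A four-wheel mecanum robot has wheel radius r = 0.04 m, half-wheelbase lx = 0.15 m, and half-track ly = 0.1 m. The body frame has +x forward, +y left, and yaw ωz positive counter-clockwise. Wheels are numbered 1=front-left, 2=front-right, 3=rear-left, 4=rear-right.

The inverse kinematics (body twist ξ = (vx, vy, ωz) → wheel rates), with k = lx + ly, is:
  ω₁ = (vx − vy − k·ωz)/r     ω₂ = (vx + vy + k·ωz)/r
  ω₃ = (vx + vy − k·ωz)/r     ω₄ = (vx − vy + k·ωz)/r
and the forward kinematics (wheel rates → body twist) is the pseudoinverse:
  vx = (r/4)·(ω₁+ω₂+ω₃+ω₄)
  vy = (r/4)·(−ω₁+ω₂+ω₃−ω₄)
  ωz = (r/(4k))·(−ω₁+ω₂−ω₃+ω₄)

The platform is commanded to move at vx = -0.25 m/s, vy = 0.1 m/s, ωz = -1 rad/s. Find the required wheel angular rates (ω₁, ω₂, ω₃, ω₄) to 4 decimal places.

k = lx + ly = 0.15 + 0.1 = 0.2500;  k·ωz = 0.2500·-1 = -0.2500
ω₁ (FL) = (vx − vy − k·ωz)/r = -0.1000/0.04 = -2.5000
ω₂ (FR) = (vx + vy + k·ωz)/r = -0.4000/0.04 = -10.0000
ω₃ (RL) = (vx + vy − k·ωz)/r = 0.1000/0.04 = 2.5000
ω₄ (RR) = (vx − vy + k·ωz)/r = -0.6000/0.04 = -15.0000

(-2.5000, -10.0000, 2.5000, -15.0000)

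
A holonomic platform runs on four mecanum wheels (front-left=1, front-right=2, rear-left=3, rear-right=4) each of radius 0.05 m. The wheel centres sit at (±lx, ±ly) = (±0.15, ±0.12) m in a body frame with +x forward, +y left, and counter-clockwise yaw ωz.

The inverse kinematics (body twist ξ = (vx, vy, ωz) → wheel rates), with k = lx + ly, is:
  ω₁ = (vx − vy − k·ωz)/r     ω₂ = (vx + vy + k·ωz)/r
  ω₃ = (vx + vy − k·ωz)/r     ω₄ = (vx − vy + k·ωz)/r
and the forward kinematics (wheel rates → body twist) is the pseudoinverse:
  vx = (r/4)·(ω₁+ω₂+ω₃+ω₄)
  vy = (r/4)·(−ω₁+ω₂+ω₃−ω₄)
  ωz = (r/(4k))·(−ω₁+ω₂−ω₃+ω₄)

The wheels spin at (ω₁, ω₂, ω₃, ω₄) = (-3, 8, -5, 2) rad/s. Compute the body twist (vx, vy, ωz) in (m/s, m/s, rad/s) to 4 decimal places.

k = lx + ly = 0.15 + 0.12 = 0.2700
ω₁+ω₂+ω₃+ω₄ = 2.0000  →  vx = (0.05/4)·2.0000 = 0.0250
−ω₁+ω₂+ω₃−ω₄ = 4.0000  →  vy = (0.05/4)·4.0000 = 0.0500
−ω₁+ω₂−ω₃+ω₄ = 18.0000  →  ωz = (0.05/1.0800)·18.0000 = 0.8333

(0.0250, 0.0500, 0.8333)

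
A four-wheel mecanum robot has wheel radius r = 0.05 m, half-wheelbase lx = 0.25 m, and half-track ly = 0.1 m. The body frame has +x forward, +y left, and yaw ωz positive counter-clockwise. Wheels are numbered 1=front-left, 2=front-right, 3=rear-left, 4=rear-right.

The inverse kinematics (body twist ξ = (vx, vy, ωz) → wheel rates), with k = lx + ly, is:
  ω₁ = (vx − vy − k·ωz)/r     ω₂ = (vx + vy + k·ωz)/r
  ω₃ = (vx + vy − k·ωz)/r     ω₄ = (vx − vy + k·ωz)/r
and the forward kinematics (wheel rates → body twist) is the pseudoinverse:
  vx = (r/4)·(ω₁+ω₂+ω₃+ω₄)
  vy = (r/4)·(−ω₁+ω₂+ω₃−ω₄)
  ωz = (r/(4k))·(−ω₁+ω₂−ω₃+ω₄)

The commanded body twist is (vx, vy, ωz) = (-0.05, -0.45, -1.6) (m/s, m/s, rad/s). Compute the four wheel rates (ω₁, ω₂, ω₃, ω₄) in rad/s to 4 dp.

k = lx + ly = 0.25 + 0.1 = 0.3500;  k·ωz = 0.3500·-1.6 = -0.5600
ω₁ (FL) = (vx − vy − k·ωz)/r = 0.9600/0.05 = 19.2000
ω₂ (FR) = (vx + vy + k·ωz)/r = -1.0600/0.05 = -21.2000
ω₃ (RL) = (vx + vy − k·ωz)/r = 0.0600/0.05 = 1.2000
ω₄ (RR) = (vx − vy + k·ωz)/r = -0.1600/0.05 = -3.2000

(19.2000, -21.2000, 1.2000, -3.2000)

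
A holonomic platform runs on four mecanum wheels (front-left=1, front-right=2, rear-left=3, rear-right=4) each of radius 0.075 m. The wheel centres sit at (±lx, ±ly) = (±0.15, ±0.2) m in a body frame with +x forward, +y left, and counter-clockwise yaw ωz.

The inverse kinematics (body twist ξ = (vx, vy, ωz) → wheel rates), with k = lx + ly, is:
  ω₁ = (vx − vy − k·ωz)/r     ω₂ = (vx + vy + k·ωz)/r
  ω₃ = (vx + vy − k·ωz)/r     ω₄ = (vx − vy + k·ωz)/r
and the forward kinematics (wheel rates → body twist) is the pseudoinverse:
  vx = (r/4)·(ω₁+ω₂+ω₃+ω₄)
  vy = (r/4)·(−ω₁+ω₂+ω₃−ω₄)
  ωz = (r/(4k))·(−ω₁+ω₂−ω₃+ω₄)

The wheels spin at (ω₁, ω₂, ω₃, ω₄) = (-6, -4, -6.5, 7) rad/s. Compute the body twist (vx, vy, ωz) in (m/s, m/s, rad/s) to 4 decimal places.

(-0.1781, -0.2156, 0.8304)

k = lx + ly = 0.15 + 0.2 = 0.3500
ω₁+ω₂+ω₃+ω₄ = -9.5000  →  vx = (0.075/4)·-9.5000 = -0.1781
−ω₁+ω₂+ω₃−ω₄ = -11.5000  →  vy = (0.075/4)·-11.5000 = -0.2156
−ω₁+ω₂−ω₃+ω₄ = 15.5000  →  ωz = (0.075/1.4000)·15.5000 = 0.8304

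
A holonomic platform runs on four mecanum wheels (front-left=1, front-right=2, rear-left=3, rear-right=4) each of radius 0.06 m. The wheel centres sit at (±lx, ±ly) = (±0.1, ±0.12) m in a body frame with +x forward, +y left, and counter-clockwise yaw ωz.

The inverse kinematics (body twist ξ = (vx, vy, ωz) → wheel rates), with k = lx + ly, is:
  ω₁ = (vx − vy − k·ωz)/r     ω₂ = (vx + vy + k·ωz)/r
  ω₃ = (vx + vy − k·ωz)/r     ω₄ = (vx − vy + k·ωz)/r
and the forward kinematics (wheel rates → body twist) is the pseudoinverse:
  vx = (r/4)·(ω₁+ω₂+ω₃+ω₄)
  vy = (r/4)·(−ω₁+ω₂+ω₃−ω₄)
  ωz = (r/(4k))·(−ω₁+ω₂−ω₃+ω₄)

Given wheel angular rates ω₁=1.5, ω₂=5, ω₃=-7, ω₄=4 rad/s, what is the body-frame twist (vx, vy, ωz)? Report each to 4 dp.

k = lx + ly = 0.1 + 0.12 = 0.2200
ω₁+ω₂+ω₃+ω₄ = 3.5000  →  vx = (0.06/4)·3.5000 = 0.0525
−ω₁+ω₂+ω₃−ω₄ = -7.5000  →  vy = (0.06/4)·-7.5000 = -0.1125
−ω₁+ω₂−ω₃+ω₄ = 14.5000  →  ωz = (0.06/0.8800)·14.5000 = 0.9886

(0.0525, -0.1125, 0.9886)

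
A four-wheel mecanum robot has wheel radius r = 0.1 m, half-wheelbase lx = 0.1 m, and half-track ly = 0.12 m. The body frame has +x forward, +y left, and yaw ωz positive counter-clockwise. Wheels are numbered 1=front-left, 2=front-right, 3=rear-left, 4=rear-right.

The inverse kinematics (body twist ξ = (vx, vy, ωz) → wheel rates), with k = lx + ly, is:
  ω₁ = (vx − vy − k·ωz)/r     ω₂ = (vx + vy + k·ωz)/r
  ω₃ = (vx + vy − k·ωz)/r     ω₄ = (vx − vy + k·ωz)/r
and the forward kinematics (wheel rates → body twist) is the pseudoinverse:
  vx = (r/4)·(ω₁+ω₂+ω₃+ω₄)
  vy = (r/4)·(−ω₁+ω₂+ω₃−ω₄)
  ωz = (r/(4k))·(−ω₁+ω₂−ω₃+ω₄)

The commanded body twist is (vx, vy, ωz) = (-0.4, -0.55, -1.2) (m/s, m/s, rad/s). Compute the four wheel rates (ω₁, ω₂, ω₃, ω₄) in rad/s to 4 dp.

(4.1400, -12.1400, -6.8600, -1.1400)

k = lx + ly = 0.1 + 0.12 = 0.2200;  k·ωz = 0.2200·-1.2 = -0.2640
ω₁ (FL) = (vx − vy − k·ωz)/r = 0.4140/0.1 = 4.1400
ω₂ (FR) = (vx + vy + k·ωz)/r = -1.2140/0.1 = -12.1400
ω₃ (RL) = (vx + vy − k·ωz)/r = -0.6860/0.1 = -6.8600
ω₄ (RR) = (vx − vy + k·ωz)/r = -0.1140/0.1 = -1.1400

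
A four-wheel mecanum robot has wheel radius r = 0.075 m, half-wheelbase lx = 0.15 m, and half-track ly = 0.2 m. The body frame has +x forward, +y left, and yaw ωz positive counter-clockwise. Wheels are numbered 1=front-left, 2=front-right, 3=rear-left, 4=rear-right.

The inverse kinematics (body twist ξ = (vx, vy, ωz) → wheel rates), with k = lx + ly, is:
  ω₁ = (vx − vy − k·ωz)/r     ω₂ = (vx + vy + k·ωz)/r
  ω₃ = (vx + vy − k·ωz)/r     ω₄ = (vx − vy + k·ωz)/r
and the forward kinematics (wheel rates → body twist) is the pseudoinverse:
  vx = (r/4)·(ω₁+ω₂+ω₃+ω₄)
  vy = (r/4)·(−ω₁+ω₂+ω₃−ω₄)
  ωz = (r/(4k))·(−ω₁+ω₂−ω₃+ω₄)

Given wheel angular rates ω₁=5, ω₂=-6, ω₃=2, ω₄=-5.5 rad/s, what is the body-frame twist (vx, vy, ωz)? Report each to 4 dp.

k = lx + ly = 0.15 + 0.2 = 0.3500
ω₁+ω₂+ω₃+ω₄ = -4.5000  →  vx = (0.075/4)·-4.5000 = -0.0844
−ω₁+ω₂+ω₃−ω₄ = -3.5000  →  vy = (0.075/4)·-3.5000 = -0.0656
−ω₁+ω₂−ω₃+ω₄ = -18.5000  →  ωz = (0.075/1.4000)·-18.5000 = -0.9911

(-0.0844, -0.0656, -0.9911)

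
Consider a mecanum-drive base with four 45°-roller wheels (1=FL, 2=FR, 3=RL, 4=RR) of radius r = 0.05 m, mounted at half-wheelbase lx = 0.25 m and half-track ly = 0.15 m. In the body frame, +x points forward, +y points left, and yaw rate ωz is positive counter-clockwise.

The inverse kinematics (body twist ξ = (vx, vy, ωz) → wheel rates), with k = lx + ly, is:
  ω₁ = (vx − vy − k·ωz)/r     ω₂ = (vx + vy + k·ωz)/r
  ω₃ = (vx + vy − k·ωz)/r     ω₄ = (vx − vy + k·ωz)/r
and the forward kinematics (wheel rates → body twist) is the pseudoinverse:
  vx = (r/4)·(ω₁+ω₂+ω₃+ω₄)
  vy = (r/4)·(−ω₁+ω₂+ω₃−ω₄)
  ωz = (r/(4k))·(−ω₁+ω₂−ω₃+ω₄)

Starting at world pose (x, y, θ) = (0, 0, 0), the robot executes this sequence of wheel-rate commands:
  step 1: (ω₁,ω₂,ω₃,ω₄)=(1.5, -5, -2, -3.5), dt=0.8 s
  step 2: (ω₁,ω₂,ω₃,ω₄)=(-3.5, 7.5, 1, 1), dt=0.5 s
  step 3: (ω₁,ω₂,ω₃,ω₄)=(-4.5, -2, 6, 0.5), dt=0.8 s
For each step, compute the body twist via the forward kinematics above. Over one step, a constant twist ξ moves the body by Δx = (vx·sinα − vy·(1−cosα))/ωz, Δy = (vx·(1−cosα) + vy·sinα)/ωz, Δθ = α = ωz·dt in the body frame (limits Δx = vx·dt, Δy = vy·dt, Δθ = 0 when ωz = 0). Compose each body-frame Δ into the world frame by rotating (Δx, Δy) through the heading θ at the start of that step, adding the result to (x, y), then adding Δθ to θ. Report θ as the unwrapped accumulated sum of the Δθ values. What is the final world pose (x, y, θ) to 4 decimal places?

step 1: ξ=(vx,vy,ωz)=(-0.1125, -0.0625, -0.2500), dt=0.8 → body Δ=(-0.0944, -0.0407, -0.2000) → world pose (-0.0944, -0.0407, -0.2000)
step 2: ξ=(vx,vy,ωz)=(0.0750, 0.1375, 0.3438), dt=0.5 → body Δ=(0.0314, 0.0716, 0.1719) → world pose (-0.0494, 0.0233, -0.0281)
step 3: ξ=(vx,vy,ωz)=(0.0000, 0.1000, -0.0938), dt=0.8 → body Δ=(0.0030, 0.0799, -0.0750) → world pose (-0.0441, 0.1031, -0.1031)

(-0.0441, 0.1031, -0.1031)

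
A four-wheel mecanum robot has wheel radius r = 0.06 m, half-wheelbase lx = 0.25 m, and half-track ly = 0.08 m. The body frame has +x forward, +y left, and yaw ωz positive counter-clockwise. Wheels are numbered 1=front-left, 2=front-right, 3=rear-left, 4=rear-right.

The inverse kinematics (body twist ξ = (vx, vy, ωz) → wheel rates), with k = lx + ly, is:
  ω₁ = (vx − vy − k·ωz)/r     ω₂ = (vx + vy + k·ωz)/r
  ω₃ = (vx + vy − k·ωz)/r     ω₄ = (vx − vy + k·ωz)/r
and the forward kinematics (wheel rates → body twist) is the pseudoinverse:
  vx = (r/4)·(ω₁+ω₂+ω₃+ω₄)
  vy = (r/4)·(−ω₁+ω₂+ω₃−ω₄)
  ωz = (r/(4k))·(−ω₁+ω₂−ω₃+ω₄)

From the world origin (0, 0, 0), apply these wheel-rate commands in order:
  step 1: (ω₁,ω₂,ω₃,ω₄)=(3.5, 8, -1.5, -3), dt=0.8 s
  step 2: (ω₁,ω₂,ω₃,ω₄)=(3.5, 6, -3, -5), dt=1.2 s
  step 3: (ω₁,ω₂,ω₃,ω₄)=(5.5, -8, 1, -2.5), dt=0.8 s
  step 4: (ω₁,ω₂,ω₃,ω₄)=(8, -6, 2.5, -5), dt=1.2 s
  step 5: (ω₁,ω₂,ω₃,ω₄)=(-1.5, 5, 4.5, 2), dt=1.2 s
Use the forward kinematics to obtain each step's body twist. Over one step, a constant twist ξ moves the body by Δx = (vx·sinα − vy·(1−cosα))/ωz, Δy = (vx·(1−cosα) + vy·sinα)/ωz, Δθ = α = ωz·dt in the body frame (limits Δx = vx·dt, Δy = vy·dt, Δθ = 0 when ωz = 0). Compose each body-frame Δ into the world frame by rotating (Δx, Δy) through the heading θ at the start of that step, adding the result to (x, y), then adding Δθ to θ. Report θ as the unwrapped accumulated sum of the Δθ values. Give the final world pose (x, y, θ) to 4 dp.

(0.0953, -0.1693, -1.4364)

step 1: ξ=(vx,vy,ωz)=(0.1050, 0.0900, 0.1364), dt=0.8 → body Δ=(0.0799, 0.0764, 0.1091) → world pose (0.0799, 0.0764, 0.1091)
step 2: ξ=(vx,vy,ωz)=(0.0225, 0.0675, 0.0227), dt=1.2 → body Δ=(0.0259, 0.0814, 0.0273) → world pose (0.0968, 0.1601, 0.1364)
step 3: ξ=(vx,vy,ωz)=(-0.0600, -0.1500, -0.7727), dt=0.8 → body Δ=(-0.0809, -0.0981, -0.6182) → world pose (0.0300, 0.0519, -0.4818)
step 4: ξ=(vx,vy,ωz)=(-0.0075, -0.0975, -0.9773), dt=1.2 → body Δ=(-0.0682, -0.0873, -1.1727) → world pose (-0.0709, 0.0062, -1.6545)
step 5: ξ=(vx,vy,ωz)=(0.1500, 0.1350, 0.1818), dt=1.2 → body Δ=(0.1610, 0.1803, 0.2182) → world pose (0.0953, -0.1693, -1.4364)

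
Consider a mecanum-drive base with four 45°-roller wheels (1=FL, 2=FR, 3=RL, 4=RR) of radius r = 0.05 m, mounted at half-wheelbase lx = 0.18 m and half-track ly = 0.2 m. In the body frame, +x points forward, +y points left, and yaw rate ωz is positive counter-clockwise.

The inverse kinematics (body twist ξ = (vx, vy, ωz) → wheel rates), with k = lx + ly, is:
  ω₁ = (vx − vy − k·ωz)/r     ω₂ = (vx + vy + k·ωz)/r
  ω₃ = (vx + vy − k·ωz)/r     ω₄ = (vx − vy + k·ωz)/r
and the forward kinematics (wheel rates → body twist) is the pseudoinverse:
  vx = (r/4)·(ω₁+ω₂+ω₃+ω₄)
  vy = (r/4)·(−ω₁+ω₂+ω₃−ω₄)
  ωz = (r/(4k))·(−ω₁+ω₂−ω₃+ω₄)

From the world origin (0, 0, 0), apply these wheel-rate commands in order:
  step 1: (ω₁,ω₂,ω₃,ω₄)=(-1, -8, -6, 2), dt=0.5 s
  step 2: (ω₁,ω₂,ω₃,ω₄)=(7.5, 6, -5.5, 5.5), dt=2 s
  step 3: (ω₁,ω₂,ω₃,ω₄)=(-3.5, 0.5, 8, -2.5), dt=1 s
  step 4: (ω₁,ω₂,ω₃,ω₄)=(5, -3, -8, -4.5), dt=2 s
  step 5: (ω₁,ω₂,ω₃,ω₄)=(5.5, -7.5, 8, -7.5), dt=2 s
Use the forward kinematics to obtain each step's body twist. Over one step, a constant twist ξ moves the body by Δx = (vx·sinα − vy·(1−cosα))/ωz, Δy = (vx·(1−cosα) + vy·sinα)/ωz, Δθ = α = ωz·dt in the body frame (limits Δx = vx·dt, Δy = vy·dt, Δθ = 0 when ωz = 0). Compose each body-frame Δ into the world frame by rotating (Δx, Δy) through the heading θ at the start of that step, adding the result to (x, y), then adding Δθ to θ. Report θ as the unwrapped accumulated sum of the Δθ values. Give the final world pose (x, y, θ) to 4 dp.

step 1: ξ=(vx,vy,ωz)=(-0.1625, -0.1875, 0.0329), dt=0.5 → body Δ=(-0.0805, -0.0944, 0.0164) → world pose (-0.0805, -0.0944, 0.0164)
step 2: ξ=(vx,vy,ωz)=(0.1688, -0.1562, 0.3125), dt=2.0 → body Δ=(0.4105, -0.1905, 0.6250) → world pose (0.3331, -0.2781, 0.6414)
step 3: ξ=(vx,vy,ωz)=(0.0312, 0.1813, -0.2138), dt=1.0 → body Δ=(0.0503, 0.1765, -0.2138) → world pose (0.2678, -0.1065, 0.4276)
step 4: ξ=(vx,vy,ωz)=(-0.1313, -0.1438, -0.1480), dt=2.0 → body Δ=(-0.3009, -0.2447, -0.2961) → world pose (0.0954, -0.4541, 0.1316)
step 5: ξ=(vx,vy,ωz)=(-0.0187, 0.0312, -0.9375), dt=2.0 → body Δ=(0.0242, 0.0578, -1.8750) → world pose (0.1119, -0.3936, -1.7434)

(0.1119, -0.3936, -1.7434)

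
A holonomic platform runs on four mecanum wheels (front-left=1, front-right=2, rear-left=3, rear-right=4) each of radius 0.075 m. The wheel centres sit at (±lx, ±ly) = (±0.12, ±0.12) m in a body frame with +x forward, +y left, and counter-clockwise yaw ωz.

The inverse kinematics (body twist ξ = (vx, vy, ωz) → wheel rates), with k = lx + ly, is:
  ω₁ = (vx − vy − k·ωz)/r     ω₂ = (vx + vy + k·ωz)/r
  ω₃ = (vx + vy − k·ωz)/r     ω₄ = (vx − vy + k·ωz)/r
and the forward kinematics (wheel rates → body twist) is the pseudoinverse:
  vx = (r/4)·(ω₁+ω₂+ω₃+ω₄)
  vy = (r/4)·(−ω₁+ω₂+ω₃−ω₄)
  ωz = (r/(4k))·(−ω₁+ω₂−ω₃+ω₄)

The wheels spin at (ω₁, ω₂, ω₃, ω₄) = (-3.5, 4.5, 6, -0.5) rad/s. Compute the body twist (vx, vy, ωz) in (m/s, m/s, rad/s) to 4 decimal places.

k = lx + ly = 0.12 + 0.12 = 0.2400
ω₁+ω₂+ω₃+ω₄ = 6.5000  →  vx = (0.075/4)·6.5000 = 0.1219
−ω₁+ω₂+ω₃−ω₄ = 14.5000  →  vy = (0.075/4)·14.5000 = 0.2719
−ω₁+ω₂−ω₃+ω₄ = 1.5000  →  ωz = (0.075/0.9600)·1.5000 = 0.1172

(0.1219, 0.2719, 0.1172)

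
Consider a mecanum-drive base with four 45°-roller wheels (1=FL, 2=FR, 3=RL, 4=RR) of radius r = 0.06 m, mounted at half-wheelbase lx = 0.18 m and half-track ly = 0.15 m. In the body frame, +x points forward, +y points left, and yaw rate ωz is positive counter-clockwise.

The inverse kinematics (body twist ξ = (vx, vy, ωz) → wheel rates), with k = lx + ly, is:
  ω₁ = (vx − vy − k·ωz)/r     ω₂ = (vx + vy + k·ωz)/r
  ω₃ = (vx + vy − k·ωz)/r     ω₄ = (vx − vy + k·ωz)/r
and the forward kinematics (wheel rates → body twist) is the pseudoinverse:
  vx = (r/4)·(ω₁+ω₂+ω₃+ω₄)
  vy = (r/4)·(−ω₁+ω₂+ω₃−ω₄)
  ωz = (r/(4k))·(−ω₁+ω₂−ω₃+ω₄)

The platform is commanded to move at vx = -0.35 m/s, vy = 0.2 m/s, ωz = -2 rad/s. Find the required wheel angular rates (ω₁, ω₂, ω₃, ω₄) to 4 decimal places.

(1.8333, -13.5000, 8.5000, -20.1667)

k = lx + ly = 0.18 + 0.15 = 0.3300;  k·ωz = 0.3300·-2 = -0.6600
ω₁ (FL) = (vx − vy − k·ωz)/r = 0.1100/0.06 = 1.8333
ω₂ (FR) = (vx + vy + k·ωz)/r = -0.8100/0.06 = -13.5000
ω₃ (RL) = (vx + vy − k·ωz)/r = 0.5100/0.06 = 8.5000
ω₄ (RR) = (vx − vy + k·ωz)/r = -1.2100/0.06 = -20.1667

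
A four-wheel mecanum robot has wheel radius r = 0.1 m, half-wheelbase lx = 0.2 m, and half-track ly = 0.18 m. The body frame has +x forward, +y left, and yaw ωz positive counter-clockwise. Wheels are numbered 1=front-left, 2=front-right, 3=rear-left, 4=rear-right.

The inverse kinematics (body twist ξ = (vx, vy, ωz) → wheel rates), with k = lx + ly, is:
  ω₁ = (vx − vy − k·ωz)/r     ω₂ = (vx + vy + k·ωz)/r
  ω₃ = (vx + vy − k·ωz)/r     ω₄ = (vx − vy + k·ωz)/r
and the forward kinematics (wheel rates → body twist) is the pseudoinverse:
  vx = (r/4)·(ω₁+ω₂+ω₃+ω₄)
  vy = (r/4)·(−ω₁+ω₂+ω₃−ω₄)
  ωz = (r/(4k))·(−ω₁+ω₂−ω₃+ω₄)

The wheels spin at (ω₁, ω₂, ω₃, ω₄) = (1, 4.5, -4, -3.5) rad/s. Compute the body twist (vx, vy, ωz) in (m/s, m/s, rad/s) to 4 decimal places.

(-0.0500, 0.0750, 0.2632)

k = lx + ly = 0.2 + 0.18 = 0.3800
ω₁+ω₂+ω₃+ω₄ = -2.0000  →  vx = (0.1/4)·-2.0000 = -0.0500
−ω₁+ω₂+ω₃−ω₄ = 3.0000  →  vy = (0.1/4)·3.0000 = 0.0750
−ω₁+ω₂−ω₃+ω₄ = 4.0000  →  ωz = (0.1/1.5200)·4.0000 = 0.2632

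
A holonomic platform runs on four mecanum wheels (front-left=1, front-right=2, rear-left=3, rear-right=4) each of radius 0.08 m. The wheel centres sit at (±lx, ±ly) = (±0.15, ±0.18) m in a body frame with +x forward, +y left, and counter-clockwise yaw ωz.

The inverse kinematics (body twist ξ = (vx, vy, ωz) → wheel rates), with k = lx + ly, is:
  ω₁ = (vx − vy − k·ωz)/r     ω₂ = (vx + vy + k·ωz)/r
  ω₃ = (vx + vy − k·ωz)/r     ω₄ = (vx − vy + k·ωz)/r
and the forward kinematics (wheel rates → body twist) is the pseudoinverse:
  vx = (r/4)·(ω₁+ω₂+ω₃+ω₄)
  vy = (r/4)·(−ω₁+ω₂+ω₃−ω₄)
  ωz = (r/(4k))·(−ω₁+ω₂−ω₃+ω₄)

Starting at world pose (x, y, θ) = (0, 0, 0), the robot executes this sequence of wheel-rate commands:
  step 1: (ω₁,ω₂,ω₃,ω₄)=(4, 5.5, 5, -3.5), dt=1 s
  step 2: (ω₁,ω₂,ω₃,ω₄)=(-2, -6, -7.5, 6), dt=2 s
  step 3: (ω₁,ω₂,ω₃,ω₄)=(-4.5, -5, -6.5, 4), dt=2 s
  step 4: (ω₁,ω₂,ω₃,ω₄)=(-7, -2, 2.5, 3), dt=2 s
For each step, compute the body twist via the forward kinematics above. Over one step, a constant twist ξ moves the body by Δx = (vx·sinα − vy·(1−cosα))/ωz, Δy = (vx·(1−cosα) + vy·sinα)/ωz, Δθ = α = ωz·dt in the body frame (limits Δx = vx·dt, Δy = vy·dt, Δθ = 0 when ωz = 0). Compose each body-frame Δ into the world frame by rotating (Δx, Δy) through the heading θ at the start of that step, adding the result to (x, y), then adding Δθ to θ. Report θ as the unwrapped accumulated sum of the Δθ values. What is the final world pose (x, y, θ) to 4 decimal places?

(0.2496, -1.3153, 2.6061)

step 1: ξ=(vx,vy,ωz)=(0.2200, 0.2000, -0.4242), dt=1.0 → body Δ=(0.2553, 0.1481, -0.4242) → world pose (0.2553, 0.1481, -0.4242)
step 2: ξ=(vx,vy,ωz)=(-0.1900, -0.3500, 0.5758), dt=2.0 → body Δ=(0.0590, -0.7509, 1.1515) → world pose (-0.0001, -0.5605, 0.7273)
step 3: ξ=(vx,vy,ωz)=(-0.2400, -0.2200, 0.6061), dt=2.0 → body Δ=(-0.1352, -0.5969, 1.2121) → world pose (0.2958, -1.0963, 1.9394)
step 4: ξ=(vx,vy,ωz)=(-0.0700, 0.0900, 0.3333), dt=2.0 → body Δ=(-0.1877, 0.1220, 0.6667) → world pose (0.2496, -1.3153, 2.6061)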